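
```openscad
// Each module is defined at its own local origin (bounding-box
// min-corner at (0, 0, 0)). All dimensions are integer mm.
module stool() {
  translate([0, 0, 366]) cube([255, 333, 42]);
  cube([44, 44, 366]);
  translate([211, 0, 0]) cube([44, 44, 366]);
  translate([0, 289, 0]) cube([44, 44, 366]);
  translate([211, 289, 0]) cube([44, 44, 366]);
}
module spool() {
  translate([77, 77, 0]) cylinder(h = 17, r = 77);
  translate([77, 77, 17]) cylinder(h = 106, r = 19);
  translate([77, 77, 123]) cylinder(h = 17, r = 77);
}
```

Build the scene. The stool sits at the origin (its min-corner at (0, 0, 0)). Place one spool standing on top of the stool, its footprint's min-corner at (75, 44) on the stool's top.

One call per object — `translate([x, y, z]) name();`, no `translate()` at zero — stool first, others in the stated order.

stool();
translate([75, 44, 408]) spool();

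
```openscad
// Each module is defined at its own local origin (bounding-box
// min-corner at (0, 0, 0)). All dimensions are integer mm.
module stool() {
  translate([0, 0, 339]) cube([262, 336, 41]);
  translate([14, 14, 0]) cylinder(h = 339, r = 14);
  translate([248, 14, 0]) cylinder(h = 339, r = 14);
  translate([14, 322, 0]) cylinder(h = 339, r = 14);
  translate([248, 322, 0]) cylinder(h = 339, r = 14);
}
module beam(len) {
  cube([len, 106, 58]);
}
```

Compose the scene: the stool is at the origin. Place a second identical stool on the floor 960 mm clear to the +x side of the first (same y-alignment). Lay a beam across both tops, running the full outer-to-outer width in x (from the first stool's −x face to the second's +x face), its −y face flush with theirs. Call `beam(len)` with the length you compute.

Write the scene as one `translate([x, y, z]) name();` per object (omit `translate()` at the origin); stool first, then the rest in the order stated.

stool();
translate([1222, 0, 0]) stool();
translate([0, 0, 380]) beam(1484);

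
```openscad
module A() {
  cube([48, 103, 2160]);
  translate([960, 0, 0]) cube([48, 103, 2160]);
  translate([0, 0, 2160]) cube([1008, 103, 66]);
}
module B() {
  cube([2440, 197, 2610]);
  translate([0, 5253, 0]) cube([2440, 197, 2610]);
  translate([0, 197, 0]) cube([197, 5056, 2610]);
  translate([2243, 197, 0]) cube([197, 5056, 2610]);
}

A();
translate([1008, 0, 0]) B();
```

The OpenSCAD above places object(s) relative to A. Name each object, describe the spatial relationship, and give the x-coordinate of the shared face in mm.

A is a door frame. B is a house frame. The house frame is against the door frame's +x side, with their −y faces flush. The x-coordinate of the shared face is 1008 mm.

The door frame's +x face and the house frame's −x face are both at x = 1008 mm.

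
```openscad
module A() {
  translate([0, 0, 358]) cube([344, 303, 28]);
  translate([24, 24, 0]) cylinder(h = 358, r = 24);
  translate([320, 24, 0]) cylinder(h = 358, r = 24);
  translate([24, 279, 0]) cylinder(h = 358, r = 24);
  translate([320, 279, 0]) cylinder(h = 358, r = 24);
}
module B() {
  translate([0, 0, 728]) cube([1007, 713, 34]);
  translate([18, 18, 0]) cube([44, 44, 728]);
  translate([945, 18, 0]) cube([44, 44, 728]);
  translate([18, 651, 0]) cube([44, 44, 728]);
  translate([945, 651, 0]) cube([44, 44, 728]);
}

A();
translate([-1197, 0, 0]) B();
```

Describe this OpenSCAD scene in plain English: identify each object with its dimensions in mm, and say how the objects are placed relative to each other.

A is a four-legged stool. The seat is 344×303 mm, 28 mm thick, top at z = 386 mm. It stands on four round legs, each 48 mm in diameter, from z = 0 to the seat underside, each leg's axis is inset half a diameter from the nearest pair of seat edges (so the leg's bounding box is flush with the corner).

B is a rectangular dining table. The top is 1007×713×34 mm with its upper surface at z = 762 mm. It stands on four 44×44 mm square legs, each inset 18 mm from the nearest pair of top edges, running from the floor to the underside of the top.

The table is on the floor beside the stool on its −x side.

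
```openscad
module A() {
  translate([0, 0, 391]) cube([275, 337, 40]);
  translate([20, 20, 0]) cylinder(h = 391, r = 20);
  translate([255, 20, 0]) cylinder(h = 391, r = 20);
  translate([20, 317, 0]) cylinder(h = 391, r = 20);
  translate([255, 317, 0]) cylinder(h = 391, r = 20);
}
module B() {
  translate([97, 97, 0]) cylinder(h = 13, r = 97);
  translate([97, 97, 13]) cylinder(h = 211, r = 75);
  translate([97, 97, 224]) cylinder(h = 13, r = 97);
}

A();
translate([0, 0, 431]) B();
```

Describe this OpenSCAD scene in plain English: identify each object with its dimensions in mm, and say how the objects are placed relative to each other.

A is a four-legged stool. The seat is 275×337 mm, 40 mm thick, top at z = 431 mm. It stands on four round legs, each 40 mm in diameter, from z = 0 to the seat underside, each leg's axis is inset half a diameter from the nearest pair of seat edges (so the leg's bounding box is flush with the corner).

B is a spool: two coaxial disc flanges of radius 97 mm and thickness 13 mm, joined by a core cylinder of radius 75 mm and height 211 mm. The lower flange rests on z = 0 and the three cylinders share a vertical axis.

The spool is on top of the stool.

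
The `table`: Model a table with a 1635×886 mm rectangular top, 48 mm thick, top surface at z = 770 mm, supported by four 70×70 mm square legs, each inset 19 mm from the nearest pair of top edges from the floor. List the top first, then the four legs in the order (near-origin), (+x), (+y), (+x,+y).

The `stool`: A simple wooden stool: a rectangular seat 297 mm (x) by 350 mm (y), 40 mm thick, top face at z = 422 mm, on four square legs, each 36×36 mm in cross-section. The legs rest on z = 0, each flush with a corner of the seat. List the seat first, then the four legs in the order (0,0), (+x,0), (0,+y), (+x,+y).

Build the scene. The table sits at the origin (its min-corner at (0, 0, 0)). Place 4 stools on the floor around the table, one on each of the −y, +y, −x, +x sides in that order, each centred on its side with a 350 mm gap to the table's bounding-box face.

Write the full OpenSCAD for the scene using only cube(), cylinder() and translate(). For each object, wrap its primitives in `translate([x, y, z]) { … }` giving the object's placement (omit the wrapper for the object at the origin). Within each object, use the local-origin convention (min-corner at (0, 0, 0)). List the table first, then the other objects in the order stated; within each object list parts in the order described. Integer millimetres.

translate([0, 0, 722]) cube([1635, 886, 48]);
translate([19, 19, 0]) cube([70, 70, 722]);
translate([1546, 19, 0]) cube([70, 70, 722]);
translate([19, 797, 0]) cube([70, 70, 722]);
translate([1546, 797, 0]) cube([70, 70, 722]);
translate([669, -700, 0]) {
  translate([0, 0, 382]) cube([297, 350, 40]);
  cube([36, 36, 382]);
  translate([261, 0, 0]) cube([36, 36, 382]);
  translate([0, 314, 0]) cube([36, 36, 382]);
  translate([261, 314, 0]) cube([36, 36, 382]);
}
translate([669, 1236, 0]) {
  translate([0, 0, 382]) cube([297, 350, 40]);
  cube([36, 36, 382]);
  translate([261, 0, 0]) cube([36, 36, 382]);
  translate([0, 314, 0]) cube([36, 36, 382]);
  translate([261, 314, 0]) cube([36, 36, 382]);
}
translate([-647, 268, 0]) {
  translate([0, 0, 382]) cube([297, 350, 40]);
  cube([36, 36, 382]);
  translate([261, 0, 0]) cube([36, 36, 382]);
  translate([0, 314, 0]) cube([36, 36, 382]);
  translate([261, 314, 0]) cube([36, 36, 382]);
}
translate([1985, 268, 0]) {
  translate([0, 0, 382]) cube([297, 350, 40]);
  cube([36, 36, 382]);
  translate([261, 0, 0]) cube([36, 36, 382]);
  translate([0, 314, 0]) cube([36, 36, 382]);
  translate([261, 314, 0]) cube([36, 36, 382]);
}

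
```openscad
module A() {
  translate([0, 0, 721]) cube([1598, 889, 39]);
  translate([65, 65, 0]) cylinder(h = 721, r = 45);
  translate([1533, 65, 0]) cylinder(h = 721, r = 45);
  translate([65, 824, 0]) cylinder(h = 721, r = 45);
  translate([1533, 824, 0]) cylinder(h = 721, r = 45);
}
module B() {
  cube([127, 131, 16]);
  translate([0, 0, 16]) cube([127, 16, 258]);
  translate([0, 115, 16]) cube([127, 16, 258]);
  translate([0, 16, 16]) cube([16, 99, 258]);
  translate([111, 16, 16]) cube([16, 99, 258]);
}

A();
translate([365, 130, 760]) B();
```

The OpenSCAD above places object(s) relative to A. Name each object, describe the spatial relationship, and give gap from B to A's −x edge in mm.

The open box's min-x is at 365; the table's min-x is 0; gap = 365 mm.

A is a table. B is an open box. The open box is on top of the table. The gap from the open box to the table's −x edge is 365 mm.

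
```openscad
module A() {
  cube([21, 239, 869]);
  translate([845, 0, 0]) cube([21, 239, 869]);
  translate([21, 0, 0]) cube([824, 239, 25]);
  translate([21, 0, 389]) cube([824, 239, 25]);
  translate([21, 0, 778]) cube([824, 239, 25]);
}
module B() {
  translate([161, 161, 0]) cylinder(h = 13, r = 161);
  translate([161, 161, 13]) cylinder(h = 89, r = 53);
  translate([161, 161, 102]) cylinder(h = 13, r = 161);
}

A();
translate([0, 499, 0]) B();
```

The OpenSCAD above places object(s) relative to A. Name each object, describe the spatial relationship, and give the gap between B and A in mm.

The spool's nearest face is 260 mm from the bookshelf's +y face.

A is a bookshelf. B is a spool. The spool is on the floor beside the bookshelf on its +y side. The gap between the spool and the bookshelf is 260 mm.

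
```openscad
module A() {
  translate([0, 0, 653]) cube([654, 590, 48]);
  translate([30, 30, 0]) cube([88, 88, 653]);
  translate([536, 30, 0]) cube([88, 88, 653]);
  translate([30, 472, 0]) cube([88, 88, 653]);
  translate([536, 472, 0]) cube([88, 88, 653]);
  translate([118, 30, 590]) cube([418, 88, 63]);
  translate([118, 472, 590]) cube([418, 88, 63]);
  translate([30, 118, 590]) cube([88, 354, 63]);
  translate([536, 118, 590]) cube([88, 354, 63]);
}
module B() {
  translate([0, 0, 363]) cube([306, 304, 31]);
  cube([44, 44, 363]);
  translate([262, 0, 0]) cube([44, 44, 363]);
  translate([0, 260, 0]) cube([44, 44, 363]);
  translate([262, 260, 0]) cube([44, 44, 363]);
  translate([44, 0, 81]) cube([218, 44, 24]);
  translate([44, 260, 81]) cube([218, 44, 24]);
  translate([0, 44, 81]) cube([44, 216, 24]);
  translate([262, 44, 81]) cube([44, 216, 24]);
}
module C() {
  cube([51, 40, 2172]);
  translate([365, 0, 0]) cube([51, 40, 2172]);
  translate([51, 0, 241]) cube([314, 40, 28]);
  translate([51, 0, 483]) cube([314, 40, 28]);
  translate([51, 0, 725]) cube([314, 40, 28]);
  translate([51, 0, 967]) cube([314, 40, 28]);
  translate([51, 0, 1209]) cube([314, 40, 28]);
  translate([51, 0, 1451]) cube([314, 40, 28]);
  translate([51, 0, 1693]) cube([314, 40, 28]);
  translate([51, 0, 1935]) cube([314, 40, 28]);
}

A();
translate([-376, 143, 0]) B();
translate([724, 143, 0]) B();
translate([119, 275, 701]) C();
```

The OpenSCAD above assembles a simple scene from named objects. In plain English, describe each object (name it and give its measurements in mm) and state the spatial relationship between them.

A is a table with a 654×590 mm rectangular top, 48 mm thick, top surface at z = 701 mm, supported by four 88×88 mm square legs, each inset 30 mm from the nearest pair of top edges, running from the floor. Four apron rails, 88 mm thick and 63 mm tall, run between adjacent legs with their top edges flush with the underside of the top and their outer faces flush with the legs' outer faces.

B is a four-legged stool. The seat is a 306×304×31 mm slab whose top surface is at z = 394 mm; four square legs, each 44×44 mm in cross-section, run from the floor (z = 0) to the underside of the seat, each flush with a corner of the seat. Four stretchers, 44 mm wide and 24 mm tall, connect adjacent legs with their undersides at z = 81 mm, each running between the inner faces of the legs it joins and aligned with the legs' outer faces on the other axis.

C is a wooden ladder with two side rails of 51×40 mm section and 2172 mm height, set 416 mm apart overall. Between them run 8 rectangular rungs (40 mm deep, 28 mm thick), front faces flush with the rails' −y face. The bottom of the first rung is 241 mm above the floor and each subsequent rung is 242 mm higher than the one below.

Two stools sit around the table at the −x, +x sides. The ladder is on top of the table, centred.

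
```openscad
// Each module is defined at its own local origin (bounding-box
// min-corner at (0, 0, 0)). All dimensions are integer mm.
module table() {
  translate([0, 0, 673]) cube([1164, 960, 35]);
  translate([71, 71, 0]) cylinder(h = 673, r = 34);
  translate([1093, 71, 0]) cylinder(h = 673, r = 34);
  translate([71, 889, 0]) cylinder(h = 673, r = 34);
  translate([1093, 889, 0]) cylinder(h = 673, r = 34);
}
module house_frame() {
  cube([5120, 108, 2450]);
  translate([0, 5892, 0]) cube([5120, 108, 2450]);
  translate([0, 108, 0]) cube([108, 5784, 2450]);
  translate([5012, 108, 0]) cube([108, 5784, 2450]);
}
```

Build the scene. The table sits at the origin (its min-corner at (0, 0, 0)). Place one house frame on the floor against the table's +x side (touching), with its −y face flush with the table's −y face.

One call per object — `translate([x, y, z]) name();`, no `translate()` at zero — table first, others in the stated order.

table();
translate([1164, 0, 0]) house_frame();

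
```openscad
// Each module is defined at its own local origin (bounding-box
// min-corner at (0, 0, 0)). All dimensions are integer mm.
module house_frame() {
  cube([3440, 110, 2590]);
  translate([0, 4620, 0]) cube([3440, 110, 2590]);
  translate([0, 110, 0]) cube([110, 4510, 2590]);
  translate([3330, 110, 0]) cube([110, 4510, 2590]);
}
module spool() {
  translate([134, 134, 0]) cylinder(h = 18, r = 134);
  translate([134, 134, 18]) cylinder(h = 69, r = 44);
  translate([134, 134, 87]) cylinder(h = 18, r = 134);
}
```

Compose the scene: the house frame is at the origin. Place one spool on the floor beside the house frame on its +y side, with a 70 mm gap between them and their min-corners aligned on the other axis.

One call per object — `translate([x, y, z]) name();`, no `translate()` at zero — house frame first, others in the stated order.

house_frame();
translate([0, 4800, 0]) spool();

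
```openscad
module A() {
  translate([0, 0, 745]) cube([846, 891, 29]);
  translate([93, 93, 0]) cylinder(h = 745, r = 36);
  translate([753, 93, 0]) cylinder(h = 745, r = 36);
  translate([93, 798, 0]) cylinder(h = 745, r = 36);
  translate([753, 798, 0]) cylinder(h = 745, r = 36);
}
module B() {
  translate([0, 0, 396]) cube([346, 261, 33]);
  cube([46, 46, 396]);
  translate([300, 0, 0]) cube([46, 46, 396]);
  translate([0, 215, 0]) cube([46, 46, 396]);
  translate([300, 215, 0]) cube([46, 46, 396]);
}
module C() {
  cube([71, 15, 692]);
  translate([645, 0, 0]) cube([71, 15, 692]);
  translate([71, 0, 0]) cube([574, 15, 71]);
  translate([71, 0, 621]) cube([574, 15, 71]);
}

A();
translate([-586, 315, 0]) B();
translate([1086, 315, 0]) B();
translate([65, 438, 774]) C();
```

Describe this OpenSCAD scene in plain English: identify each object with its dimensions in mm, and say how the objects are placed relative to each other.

A is a table: top 846 mm (x) × 891 mm (y), 29 mm thick, upper face at z = 774 mm, on four round legs of 72 mm diameter, each leg's bounding box inset 57 mm from the nearest pair of top edges, running from z = 0 to the bottom of the top.

B is a four-legged stool. The seat is a 346×261×33 mm slab whose top surface is at z = 429 mm; four square legs, each 46×46 mm in cross-section, run from the floor (z = 0) to the underside of the seat, each flush with a corner of the seat.

C is a picture frame with a 574×550 mm rectangular opening (x by z) and a uniform 71 mm border on every side. Frame depth is 15 mm along y. It is built from two vertical stiles running the full outside height and two horizontal rails spanning the gap between the stiles.

Two stools sit around the table at the −x, +x sides. The picture frame is on top of the table, centred.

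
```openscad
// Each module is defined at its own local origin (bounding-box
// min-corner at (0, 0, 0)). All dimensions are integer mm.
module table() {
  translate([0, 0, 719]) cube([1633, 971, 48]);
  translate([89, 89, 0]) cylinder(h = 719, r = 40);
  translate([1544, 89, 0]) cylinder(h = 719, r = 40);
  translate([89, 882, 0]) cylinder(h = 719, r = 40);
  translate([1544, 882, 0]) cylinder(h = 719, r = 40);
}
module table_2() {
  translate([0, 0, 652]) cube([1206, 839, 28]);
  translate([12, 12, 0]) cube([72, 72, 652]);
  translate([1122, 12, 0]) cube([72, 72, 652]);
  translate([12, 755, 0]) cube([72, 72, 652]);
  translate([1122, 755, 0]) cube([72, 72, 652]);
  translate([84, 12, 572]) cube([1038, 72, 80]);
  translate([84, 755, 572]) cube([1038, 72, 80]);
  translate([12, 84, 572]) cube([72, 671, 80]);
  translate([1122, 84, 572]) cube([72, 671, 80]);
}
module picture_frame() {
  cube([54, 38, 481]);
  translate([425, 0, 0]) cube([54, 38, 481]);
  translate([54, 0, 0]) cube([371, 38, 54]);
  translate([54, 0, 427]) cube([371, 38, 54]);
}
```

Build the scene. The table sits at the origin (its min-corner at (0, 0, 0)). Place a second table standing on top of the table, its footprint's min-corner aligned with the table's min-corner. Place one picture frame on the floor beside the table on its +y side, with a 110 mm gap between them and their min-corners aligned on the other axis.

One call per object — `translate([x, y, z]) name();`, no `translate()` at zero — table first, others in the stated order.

table();
translate([0, 0, 767]) table_2();
translate([0, 1081, 0]) picture_frame();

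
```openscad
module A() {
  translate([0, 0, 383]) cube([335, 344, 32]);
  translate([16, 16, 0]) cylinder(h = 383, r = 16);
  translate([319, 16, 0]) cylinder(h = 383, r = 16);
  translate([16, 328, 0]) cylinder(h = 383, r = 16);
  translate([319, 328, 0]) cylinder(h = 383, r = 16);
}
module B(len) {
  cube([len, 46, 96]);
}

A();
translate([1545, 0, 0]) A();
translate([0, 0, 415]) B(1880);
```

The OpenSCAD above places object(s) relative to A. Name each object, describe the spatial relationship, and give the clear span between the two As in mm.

Second stool starts at x = 1545; first ends at x = 335; clear span = 1545 − 335 = 1210 mm.

A is a stool. B is a beam. A beam spans the tops of two stools. The clear span between the two stools is 1210 mm.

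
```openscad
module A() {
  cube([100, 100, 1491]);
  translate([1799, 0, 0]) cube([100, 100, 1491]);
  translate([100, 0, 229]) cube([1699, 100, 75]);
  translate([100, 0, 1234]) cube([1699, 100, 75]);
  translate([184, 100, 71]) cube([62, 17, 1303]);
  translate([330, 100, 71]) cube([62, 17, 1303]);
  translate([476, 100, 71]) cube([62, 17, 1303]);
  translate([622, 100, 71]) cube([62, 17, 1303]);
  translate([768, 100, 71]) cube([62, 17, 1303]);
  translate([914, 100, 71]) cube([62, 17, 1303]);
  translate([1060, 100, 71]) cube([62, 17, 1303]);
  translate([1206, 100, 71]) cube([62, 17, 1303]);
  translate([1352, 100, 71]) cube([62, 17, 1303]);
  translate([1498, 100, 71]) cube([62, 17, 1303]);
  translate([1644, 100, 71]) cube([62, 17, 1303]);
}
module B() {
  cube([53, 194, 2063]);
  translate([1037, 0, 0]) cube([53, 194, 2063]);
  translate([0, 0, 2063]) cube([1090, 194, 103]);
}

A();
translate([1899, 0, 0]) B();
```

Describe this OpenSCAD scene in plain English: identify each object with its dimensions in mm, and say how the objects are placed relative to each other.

A is a fence section. Two 100×100 mm posts, 1491 mm tall, stand on the floor with a clear span of 1699 mm between their inner faces. Two horizontal rails of 100×75 mm section span the gap between the posts with their undersides at z = 229 mm and z = 1234 mm, flush with the posts' −y face. 11 pickets, each 62 mm wide, 17 mm thick and 1303 mm tall, are fixed to the +y face of the rails with their bottoms at z = 71 mm, evenly spaced across the span with equal gaps (rounded down to the nearest mm) at the −x end and between each pair — any rounding remainder accumulates at the +x end.

B is a rectangular door frame: two vertical jambs of 53×194 mm section, 2063 mm tall, with a clear opening 984 mm wide between their inner faces. A header 103 mm tall and 194 mm deep lies on top of the jambs and spans the full outside width.

The door frame is against the fence section's +x side, with their −y faces flush.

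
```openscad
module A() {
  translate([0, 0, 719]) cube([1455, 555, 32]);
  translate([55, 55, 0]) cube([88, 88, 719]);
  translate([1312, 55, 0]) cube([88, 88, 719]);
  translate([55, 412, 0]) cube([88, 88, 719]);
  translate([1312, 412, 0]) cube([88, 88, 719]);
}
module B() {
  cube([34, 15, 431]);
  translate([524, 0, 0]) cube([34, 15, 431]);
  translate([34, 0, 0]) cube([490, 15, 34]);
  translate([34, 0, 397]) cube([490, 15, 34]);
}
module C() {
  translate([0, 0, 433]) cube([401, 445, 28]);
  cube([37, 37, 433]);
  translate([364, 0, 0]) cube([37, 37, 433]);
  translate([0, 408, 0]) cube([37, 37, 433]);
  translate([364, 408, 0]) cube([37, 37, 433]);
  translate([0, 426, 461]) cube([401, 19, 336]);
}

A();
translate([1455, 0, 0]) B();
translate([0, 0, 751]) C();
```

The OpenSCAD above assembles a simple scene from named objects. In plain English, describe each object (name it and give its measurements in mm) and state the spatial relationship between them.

A is a table with a 1455×555 mm rectangular top, 32 mm thick, top surface at z = 751 mm, supported by four 88×88 mm square legs, each inset 55 mm from the nearest pair of top edges, running from the floor.

B is a rectangular picture frame lying in the x–z plane (depth along y). The opening is 490 mm wide (x) by 363 mm tall (z), surrounded by a border 34 mm wide on all four sides. The frame is 15 mm deep and is made of two full-height vertical stiles with two horizontal rails fitted between them.

C is a chair. The seat is a 401×445×28 mm slab with its top at z = 461 mm, on four 37×37 mm corner legs (flush with the seat edges, standing on z = 0). A flat backrest 19 mm thick, 336 mm tall, spans the full seat width and rises from the seat top along its +y edge, rear face flush with the rear of the seat.

The picture frame is against the table's +x side, with their −y faces flush. The chair is on top of the table.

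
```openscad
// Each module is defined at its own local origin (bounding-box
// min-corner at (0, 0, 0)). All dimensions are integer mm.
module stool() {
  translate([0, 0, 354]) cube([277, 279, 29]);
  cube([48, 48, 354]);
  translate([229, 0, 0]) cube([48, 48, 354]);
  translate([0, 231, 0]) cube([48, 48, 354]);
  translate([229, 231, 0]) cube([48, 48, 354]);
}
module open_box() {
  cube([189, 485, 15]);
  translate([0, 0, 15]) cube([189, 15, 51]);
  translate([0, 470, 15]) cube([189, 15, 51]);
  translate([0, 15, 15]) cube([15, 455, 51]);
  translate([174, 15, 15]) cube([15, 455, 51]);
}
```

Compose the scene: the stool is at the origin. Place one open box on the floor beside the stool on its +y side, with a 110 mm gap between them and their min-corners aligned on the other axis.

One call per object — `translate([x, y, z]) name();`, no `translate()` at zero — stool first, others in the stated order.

stool();
translate([0, 389, 0]) open_box();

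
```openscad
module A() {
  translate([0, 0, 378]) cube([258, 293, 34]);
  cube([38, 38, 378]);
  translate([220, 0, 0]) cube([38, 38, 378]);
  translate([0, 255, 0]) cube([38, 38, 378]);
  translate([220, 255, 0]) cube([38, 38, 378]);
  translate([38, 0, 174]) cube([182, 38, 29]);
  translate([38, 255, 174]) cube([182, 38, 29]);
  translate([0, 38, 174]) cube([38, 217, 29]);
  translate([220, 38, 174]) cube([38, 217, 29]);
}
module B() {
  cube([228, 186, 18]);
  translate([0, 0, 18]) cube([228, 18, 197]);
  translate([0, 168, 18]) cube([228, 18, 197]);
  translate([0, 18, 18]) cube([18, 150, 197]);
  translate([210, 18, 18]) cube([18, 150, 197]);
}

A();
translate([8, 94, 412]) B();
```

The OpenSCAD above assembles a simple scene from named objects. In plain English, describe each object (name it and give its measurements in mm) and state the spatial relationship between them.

A is a four-legged stool. The seat is a 258×293×34 mm slab whose top surface is at z = 412 mm; four square legs, each 38×38 mm in cross-section, run from the floor (z = 0) to the underside of the seat, each flush with a corner of the seat. Four stretchers, 38 mm wide and 29 mm tall, connect adjacent legs with their undersides at z = 174 mm, each running between the inner faces of the legs it joins and aligned with the legs' outer faces on the other axis.

B is an open storage box with external size 228×186×215 mm and wall thickness 18 mm (the base is also 18 mm thick). The base covers the whole footprint; the four walls stand on the base, with the y-facing walls full-width and the x-facing walls fitting between their inner faces.

The open box is on top of the stool.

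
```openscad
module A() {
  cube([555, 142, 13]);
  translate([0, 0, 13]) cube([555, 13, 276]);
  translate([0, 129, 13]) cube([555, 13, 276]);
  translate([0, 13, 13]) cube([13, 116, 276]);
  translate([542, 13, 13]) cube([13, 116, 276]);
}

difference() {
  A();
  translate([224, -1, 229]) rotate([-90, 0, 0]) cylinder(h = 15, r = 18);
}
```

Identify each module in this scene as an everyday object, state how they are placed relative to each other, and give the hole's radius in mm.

The subtracted cylinder has r = 18 mm.

A is an open box. The open box has a circular hole through its front wall. The hole's radius is 18 mm.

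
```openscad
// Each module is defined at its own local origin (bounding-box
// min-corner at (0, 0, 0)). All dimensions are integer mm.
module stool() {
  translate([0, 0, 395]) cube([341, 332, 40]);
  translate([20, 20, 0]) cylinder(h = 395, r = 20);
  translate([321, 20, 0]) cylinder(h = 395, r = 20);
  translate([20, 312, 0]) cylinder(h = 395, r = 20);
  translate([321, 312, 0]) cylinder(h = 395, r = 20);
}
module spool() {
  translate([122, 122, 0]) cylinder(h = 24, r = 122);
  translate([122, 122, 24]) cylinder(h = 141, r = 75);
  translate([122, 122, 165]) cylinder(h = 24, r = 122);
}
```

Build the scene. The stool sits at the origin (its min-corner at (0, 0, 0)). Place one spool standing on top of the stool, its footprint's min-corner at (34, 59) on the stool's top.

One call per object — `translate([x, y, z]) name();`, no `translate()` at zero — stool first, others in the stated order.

stool();
translate([34, 59, 435]) spool();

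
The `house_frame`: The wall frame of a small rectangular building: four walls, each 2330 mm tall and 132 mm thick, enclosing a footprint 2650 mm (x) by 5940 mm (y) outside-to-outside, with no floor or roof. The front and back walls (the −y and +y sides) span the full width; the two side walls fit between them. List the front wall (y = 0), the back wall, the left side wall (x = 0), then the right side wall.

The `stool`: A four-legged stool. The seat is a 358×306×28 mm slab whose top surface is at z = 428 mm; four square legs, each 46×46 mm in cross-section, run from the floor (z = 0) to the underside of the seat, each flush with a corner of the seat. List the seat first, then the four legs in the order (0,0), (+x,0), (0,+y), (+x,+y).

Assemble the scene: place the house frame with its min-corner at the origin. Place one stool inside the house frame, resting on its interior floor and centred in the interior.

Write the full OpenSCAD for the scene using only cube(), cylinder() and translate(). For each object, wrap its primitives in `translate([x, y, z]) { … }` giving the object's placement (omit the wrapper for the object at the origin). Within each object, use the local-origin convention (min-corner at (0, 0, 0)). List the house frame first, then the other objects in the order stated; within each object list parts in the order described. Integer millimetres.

cube([2650, 132, 2330]);
translate([0, 5808, 0]) cube([2650, 132, 2330]);
translate([0, 132, 0]) cube([132, 5676, 2330]);
translate([2518, 132, 0]) cube([132, 5676, 2330]);
translate([1146, 2817, 0]) {
  translate([0, 0, 400]) cube([358, 306, 28]);
  cube([46, 46, 400]);
  translate([312, 0, 0]) cube([46, 46, 400]);
  translate([0, 260, 0]) cube([46, 46, 400]);
  translate([312, 260, 0]) cube([46, 46, 400]);
}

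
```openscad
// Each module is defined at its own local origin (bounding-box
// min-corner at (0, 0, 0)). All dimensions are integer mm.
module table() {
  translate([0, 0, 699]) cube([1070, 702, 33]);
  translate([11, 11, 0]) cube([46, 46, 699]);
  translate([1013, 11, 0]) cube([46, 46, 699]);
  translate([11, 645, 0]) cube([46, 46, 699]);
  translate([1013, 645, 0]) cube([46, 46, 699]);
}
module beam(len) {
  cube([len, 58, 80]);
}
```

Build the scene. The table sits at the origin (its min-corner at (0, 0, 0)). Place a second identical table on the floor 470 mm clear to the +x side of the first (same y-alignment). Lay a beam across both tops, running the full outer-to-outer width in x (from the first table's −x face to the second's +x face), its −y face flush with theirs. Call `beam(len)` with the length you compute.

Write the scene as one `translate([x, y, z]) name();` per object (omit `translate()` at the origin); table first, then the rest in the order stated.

table();
translate([1540, 0, 0]) table();
translate([0, 0, 732]) beam(2610);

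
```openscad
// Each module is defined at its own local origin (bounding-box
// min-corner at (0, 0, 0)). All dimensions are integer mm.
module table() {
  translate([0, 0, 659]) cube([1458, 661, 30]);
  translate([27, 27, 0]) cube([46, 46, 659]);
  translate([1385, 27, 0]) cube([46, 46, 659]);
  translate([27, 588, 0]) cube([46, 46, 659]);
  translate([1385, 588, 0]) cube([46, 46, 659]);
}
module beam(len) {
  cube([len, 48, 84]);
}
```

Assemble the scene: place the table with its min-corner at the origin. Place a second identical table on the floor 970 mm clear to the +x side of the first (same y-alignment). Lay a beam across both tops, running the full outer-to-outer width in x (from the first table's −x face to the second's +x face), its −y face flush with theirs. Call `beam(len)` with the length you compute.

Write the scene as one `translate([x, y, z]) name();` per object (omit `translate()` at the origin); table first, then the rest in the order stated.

table();
translate([2428, 0, 0]) table();
translate([0, 0, 689]) beam(3886);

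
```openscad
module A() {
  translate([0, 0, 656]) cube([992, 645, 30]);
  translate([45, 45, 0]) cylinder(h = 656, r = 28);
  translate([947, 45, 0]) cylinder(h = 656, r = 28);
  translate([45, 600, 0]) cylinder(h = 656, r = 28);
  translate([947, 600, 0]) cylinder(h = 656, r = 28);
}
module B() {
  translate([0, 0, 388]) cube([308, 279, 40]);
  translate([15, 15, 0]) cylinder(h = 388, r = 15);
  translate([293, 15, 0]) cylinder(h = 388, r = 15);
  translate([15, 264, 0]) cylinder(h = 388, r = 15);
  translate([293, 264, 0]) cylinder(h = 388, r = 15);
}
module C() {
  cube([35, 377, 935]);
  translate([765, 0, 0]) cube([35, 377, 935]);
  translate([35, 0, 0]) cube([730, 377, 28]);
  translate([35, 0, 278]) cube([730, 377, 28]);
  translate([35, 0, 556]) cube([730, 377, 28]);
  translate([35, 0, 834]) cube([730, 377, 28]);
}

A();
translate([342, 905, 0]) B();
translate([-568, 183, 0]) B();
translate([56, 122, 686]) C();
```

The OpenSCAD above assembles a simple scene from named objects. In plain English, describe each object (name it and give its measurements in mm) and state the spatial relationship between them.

A is a rectangular dining table. The top is 992×645×30 mm with its upper surface at z = 686 mm. It stands on four round legs of 56 mm diameter, each leg's bounding box inset 17 mm from the nearest pair of top edges, running from the floor to the underside of the top.

B is a four-legged stool. The seat is 308×279 mm, 40 mm thick, top at z = 428 mm. It stands on four round legs, each 30 mm in diameter, from z = 0 to the seat underside, each leg's axis is inset half a diameter from the nearest pair of seat edges (so the leg's bounding box is flush with the corner).

C is a bookshelf 800 mm wide overall, 377 mm deep and 935 mm tall. The two sides are 35 mm thick vertical panels. 4 horizontal shelves of 28 mm thickness span between the inner faces of the sides; the lowest shelf sits on the floor and shelves are stacked with a clear vertical gap of 250 mm between each pair.

Two stools sit around the table at the +y, −x sides. The bookshelf is on top of the table.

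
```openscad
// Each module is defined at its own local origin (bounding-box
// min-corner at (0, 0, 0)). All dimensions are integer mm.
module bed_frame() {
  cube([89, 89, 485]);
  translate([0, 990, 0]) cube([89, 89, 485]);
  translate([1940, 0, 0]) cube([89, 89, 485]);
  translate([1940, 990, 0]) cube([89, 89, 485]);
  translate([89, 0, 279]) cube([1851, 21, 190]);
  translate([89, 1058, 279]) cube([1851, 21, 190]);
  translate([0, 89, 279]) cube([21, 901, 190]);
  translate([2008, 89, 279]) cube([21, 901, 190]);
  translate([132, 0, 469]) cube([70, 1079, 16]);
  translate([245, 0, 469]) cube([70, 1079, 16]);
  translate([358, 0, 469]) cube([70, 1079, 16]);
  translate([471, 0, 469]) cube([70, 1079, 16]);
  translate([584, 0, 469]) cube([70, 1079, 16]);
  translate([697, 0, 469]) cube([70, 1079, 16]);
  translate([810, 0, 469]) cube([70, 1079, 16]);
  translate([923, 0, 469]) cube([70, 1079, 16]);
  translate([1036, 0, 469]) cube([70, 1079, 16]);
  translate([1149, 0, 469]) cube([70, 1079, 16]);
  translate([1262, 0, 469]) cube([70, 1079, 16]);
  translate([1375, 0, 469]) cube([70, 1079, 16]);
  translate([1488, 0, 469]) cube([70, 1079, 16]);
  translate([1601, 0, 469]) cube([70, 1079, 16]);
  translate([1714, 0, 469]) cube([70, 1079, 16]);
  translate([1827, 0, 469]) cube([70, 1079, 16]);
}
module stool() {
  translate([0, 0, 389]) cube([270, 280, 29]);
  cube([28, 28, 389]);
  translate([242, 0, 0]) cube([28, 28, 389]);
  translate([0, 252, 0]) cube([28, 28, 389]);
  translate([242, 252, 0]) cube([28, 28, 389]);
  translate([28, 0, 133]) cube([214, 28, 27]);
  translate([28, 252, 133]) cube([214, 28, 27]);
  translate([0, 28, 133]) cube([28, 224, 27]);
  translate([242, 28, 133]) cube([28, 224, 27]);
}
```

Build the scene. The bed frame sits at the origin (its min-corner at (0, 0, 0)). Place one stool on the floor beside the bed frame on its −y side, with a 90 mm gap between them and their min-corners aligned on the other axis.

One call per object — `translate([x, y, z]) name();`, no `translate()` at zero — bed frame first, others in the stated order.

bed_frame();
translate([0, -370, 0]) stool();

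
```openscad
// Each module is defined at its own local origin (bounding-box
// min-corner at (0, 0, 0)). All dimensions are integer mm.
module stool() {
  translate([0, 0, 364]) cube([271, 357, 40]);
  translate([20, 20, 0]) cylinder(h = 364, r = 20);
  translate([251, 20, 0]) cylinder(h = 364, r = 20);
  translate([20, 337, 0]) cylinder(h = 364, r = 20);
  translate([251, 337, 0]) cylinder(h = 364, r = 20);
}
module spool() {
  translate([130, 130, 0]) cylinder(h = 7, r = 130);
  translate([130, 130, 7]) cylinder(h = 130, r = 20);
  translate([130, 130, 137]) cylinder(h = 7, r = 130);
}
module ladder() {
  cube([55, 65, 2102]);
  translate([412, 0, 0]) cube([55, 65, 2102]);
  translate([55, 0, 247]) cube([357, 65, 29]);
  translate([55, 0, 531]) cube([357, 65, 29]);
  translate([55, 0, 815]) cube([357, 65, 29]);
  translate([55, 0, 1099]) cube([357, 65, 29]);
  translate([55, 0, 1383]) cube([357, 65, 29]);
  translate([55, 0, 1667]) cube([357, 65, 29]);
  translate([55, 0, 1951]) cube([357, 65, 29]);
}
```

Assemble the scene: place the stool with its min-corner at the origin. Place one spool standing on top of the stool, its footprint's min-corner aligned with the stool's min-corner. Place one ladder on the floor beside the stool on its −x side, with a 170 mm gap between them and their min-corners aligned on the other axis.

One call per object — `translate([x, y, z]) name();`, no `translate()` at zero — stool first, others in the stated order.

stool();
translate([0, 0, 404]) spool();
translate([-637, 0, 0]) ladder();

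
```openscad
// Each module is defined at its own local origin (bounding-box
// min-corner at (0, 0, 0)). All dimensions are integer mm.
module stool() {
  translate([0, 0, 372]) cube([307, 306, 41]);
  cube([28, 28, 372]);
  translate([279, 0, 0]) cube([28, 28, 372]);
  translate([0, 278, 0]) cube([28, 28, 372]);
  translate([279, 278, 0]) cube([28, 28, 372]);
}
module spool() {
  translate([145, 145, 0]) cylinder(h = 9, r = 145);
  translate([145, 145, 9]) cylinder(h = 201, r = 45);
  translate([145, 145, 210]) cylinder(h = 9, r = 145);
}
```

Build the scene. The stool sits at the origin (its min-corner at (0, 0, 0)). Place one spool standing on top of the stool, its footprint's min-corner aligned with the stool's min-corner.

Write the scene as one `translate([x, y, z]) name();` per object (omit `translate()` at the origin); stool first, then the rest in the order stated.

stool();
translate([0, 0, 413]) spool();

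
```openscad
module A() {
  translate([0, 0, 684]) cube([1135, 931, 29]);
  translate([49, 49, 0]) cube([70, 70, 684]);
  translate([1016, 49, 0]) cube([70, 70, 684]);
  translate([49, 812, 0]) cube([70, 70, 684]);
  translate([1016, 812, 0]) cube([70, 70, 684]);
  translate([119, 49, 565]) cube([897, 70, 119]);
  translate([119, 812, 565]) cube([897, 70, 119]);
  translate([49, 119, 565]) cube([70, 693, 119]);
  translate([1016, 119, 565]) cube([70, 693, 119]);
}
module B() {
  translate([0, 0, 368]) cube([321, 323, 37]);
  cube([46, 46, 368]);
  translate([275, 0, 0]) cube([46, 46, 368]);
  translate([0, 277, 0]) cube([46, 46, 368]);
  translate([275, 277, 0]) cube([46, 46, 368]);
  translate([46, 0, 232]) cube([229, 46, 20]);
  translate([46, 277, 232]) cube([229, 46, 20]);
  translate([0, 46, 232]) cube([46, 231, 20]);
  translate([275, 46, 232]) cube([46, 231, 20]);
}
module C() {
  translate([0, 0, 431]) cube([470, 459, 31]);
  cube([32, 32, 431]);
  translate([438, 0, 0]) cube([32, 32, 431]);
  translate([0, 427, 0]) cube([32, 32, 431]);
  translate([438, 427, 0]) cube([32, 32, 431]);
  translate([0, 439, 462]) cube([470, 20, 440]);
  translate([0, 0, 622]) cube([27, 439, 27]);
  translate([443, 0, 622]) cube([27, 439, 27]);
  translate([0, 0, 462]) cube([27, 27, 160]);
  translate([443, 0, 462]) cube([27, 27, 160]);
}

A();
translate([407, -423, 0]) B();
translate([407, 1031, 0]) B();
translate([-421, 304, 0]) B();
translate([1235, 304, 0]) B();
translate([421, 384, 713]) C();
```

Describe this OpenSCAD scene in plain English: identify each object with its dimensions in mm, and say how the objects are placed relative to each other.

A is a rectangular dining table. The top is 1135×931×29 mm with its upper surface at z = 713 mm. It stands on four 70×70 mm square legs, each inset 49 mm from the nearest pair of top edges, running from the floor to the underside of the top. Four apron rails, 70 mm thick and 119 mm tall, run between adjacent legs with their top edges flush with the underside of the top and their outer faces flush with the legs' outer faces.

B is a four-legged stool. The seat is a 321×323×37 mm slab whose top surface is at z = 405 mm; four square legs, each 46×46 mm in cross-section, run from the floor (z = 0) to the underside of the seat, each flush with a corner of the seat. Four stretchers, 46 mm wide and 20 mm tall, connect adjacent legs with their undersides at z = 232 mm, each running between the inner faces of the legs it joins and aligned with the legs' outer faces on the other axis.

C is a chair: 470×459 mm seat, 31 mm thick, top at z = 462 mm, on four 32 mm square corner legs flush with the seat edges. A 20 mm thick backrest slab spans the full seat width, extending 440 mm above the seat top, its back face flush with the seat's +y edge. Two armrests of 27×27 mm section run along each side from the seat's front edge to the front of the backrest, top faces 187 mm above the seat top and outer faces flush with the seat's x-edges; a 27×27 mm post under the front of each armrest stands on the seat at the front corner.

Four stools sit around the table at the −y, +y, −x, +x sides. The chair is on top of the table.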